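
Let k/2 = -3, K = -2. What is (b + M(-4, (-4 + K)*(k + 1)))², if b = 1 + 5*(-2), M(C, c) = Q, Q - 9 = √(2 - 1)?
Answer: 1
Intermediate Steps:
k = -6 (k = 2*(-3) = -6)
Q = 10 (Q = 9 + √(2 - 1) = 9 + √1 = 9 + 1 = 10)
M(C, c) = 10
b = -9 (b = 1 - 10 = -9)
(b + M(-4, (-4 + K)*(k + 1)))² = (-9 + 10)² = 1² = 1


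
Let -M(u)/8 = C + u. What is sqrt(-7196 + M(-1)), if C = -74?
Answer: 2*I*sqrt(1649) ≈ 81.216*I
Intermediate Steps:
M(u) = 592 - 8*u (M(u) = -8*(-74 + u) = 592 - 8*u)
sqrt(-7196 + M(-1)) = sqrt(-7196 + (592 - 8*(-1))) = sqrt(-7196 + (592 + 8)) = sqrt(-7196 + 600) = sqrt(-6596) = 2*I*sqrt(1649)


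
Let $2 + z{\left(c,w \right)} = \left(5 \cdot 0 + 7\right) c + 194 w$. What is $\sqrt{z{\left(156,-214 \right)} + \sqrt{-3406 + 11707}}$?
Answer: $\sqrt{-40426 + \sqrt{8301}} \approx 200.84 i$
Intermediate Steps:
$z{\left(c,w \right)} = -2 + 7 c + 194 w$ ($z{\left(c,w \right)} = -2 + \left(\left(5 \cdot 0 + 7\right) c + 194 w\right) = -2 + \left(\left(0 + 7\right) c + 194 w\right) = -2 + \left(7 c + 194 w\right) = -2 + 7 c + 194 w$)
$\sqrt{z{\left(156,-214 \right)} + \sqrt{-3406 + 11707}} = \sqrt{\left(-2 + 7 \cdot 156 + 194 \left(-214\right)\right) + \sqrt{-3406 + 11707}} = \sqrt{\left(-2 + 1092 - 41516\right) + \sqrt{8301}} = \sqrt{-40426 + \sqrt{8301}}$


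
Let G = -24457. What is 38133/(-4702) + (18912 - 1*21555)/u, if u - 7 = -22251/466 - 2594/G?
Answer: 41323681097285/725996901546 ≈ 56.920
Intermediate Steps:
u = -463205169/11396962 (u = 7 + (-22251/466 - 2594/(-24457)) = 7 + (-22251*1/466 - 2594*(-1/24457)) = 7 + (-22251/466 + 2594/24457) = 7 - 542983903/11396962 = -463205169/11396962 ≈ -40.643)
38133/(-4702) + (18912 - 1*21555)/u = 38133/(-4702) + (18912 - 1*21555)/(-463205169/11396962) = 38133*(-1/4702) + (18912 - 21555)*(-11396962/463205169) = -38133/4702 - 2643*(-11396962/463205169) = -38133/4702 + 10040723522/154401723 = 41323681097285/725996901546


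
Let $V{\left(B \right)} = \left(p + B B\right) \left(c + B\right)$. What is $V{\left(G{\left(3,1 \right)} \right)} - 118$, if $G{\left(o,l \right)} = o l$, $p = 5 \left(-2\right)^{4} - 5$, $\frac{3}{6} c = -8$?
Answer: $-1210$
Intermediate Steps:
$c = -16$ ($c = 2 \left(-8\right) = -16$)
$p = 75$ ($p = 5 \cdot 16 - 5 = 80 - 5 = 75$)
$G{\left(o,l \right)} = l o$
$V{\left(B \right)} = \left(-16 + B\right) \left(75 + B^{2}\right)$ ($V{\left(B \right)} = \left(75 + B B\right) \left(-16 + B\right) = \left(75 + B^{2}\right) \left(-16 + B\right) = \left(-16 + B\right) \left(75 + B^{2}\right)$)
$V{\left(G{\left(3,1 \right)} \right)} - 118 = \left(-1200 + \left(1 \cdot 3\right)^{3} - 16 \left(1 \cdot 3\right)^{2} + 75 \cdot 1 \cdot 3\right) - 118 = \left(-1200 + 3^{3} - 16 \cdot 3^{2} + 75 \cdot 3\right) - 118 = \left(-1200 + 27 - 144 + 225\right) - 118 = -1092 - 118 = -1210$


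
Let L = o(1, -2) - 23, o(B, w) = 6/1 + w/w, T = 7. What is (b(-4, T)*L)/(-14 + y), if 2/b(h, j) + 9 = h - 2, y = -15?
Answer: -32/435 ≈ -0.073563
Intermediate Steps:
b(h, j) = 2/(-11 + h) (b(h, j) = 2/(-9 + (h - 2)) = 2/(-9 + (-2 + h)) = 2/(-11 + h))
o(B, w) = 7 (o(B, w) = 6*1 + 1 = 6 + 1 = 7)
L = -16 (L = 7 - 23 = -16)
(b(-4, T)*L)/(-14 + y) = ((2/(-11 - 4))*(-16))/(-14 - 15) = ((2/(-15))*(-16))/(-29) = ((2*(-1/15))*(-16))*(-1/29) = -2/15*(-16)*(-1/29) = (32/15)*(-1/29) = -32/435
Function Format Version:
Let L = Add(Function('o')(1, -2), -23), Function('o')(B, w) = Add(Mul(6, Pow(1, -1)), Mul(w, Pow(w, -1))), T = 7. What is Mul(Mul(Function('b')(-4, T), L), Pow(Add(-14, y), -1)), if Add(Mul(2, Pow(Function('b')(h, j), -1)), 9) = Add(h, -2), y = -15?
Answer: Rational(-32, 435) ≈ -0.073563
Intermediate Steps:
Function('b')(h, j) = Mul(2, Pow(Add(-11, h), -1)) (Function('b')(h, j) = Mul(2, Pow(Add(-9, Add(h, -2)), -1)) = Mul(2, Pow(Add(-9, Add(-2, h)), -1)) = Mul(2, Pow(Add(-11, h), -1)))
Function('o')(B, w) = 7 (Function('o')(B, w) = Add(Mul(6, 1), 1) = Add(6, 1) = 7)
L = -16 (L = Add(7, -23) = -16)
Mul(Mul(Function('b')(-4, T), L), Pow(Add(-14, y), -1)) = Mul(Mul(Mul(2, Pow(Add(-11, -4), -1)), -16), Pow(Add(-14, -15), -1)) = Mul(Mul(Mul(2, Pow(-15, -1)), -16), Pow(-29, -1)) = Mul(Mul(Mul(2, Rational(-1, 15)), -16), Rational(-1, 29)) = Mul(Mul(Rational(-2, 15), -16), Rational(-1, 29)) = Mul(Rational(32, 15), Rational(-1, 29)) = Rational(-32, 435)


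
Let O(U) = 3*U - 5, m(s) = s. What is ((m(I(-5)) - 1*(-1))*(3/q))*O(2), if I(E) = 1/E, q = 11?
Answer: 12/55 ≈ 0.21818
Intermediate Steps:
O(U) = -5 + 3*U
((m(I(-5)) - 1*(-1))*(3/q))*O(2) = ((1/(-5) - 1*(-1))*(3/11))*(-5 + 3*2) = ((-⅕ + 1)*(3*(1/11)))*(-5 + 6) = ((⅘)*(3/11))*1 = (12/55)*1 = 12/55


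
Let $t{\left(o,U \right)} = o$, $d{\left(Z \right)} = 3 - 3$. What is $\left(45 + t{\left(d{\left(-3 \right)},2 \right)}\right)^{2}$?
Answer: $2025$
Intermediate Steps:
$d{\left(Z \right)} = 0$ ($d{\left(Z \right)} = 3 - 3 = 0$)
$\left(45 + t{\left(d{\left(-3 \right)},2 \right)}\right)^{2} = \left(45 + 0\right)^{2} = 45^{2} = 2025$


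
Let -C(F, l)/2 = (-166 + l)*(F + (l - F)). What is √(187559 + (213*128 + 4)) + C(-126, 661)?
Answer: -654390 + √214827 ≈ -6.5393e+5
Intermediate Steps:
C(F, l) = -2*l*(-166 + l) (C(F, l) = -2*(-166 + l)*(F + (l - F)) = -2*(-166 + l)*l = -2*l*(-166 + l))
√(187559 + (213*128 + 4)) + C(-126, 661) = √(187559 + (213*128 + 4)) + 2*661*(166 - 1*661) = √(187559 + (27264 + 4)) + 2*661*(166 - 661) = √(187559 + 27268) + 2*661*(-495) = √214827 - 654390 = -654390 + √214827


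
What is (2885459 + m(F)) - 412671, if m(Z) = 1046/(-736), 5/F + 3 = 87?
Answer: 909985461/368 ≈ 2.4728e+6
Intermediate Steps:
F = 5/84 (F = 5/(-3 + 87) = 5/84 ≈ 0.059524)
m(Z) = -523/368 (m(Z) = 1046*(-1/736) = -523/368)
(2885459 + m(F)) - 412671 = (2885459 - 523/368) - 412671 = 1061848389/368 - 412671 = 909985461/368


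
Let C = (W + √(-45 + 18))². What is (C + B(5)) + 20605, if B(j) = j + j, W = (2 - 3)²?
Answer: 20589 + 6*I*√3 ≈ 20589.0 + 10.392*I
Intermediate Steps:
W = 1 (W = (-1)² = 1)
B(j) = 2*j
C = (1 + 3*I*√3)² (C = (1 + √(-45 + 18))² = (1 + √(-27))² = (1 + 3*I*√3)² ≈ -26.0 + 10.392*I)
(C + B(5)) + 20605 = ((-26 + 6*I*√3) + 2*5) + 20605 = ((-26 + 6*I*√3) + 10) + 20605 = (-16 + 6*I*√3) + 20605 = 20589 + 6*I*√3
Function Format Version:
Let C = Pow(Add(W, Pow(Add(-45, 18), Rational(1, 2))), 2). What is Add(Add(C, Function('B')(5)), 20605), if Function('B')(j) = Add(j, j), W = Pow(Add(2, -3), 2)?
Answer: Add(20589, Mul(6, I, Pow(3, Rational(1, 2)))) ≈ Add(20589., Mul(10.392, I))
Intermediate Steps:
W = 1 (W = Pow(-1, 2) = 1)
Function('B')(j) = Mul(2, j)
C = Pow(Add(1, Mul(3, I, Pow(3, Rational(1, 2)))), 2) (C = Pow(Add(1, Pow(Add(-45, 18), Rational(1, 2))), 2) = Pow(Add(1, Pow(-27, Rational(1, 2))), 2) = Pow(Add(1, Mul(3, I, Pow(3, Rational(1, 2)))), 2) ≈ Add(-26.000, Mul(10.392, I)))
Add(Add(C, Function('B')(5)), 20605) = Add(Add(Add(-26, Mul(6, I, Pow(3, Rational(1, 2)))), Mul(2, 5)), 20605) = Add(Add(Add(-26, Mul(6, I, Pow(3, Rational(1, 2)))), 10), 20605) = Add(Add(-16, Mul(6, I, Pow(3, Rational(1, 2)))), 20605) = Add(20589, Mul(6, I, Pow(3, Rational(1, 2))))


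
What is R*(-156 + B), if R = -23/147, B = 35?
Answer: 2783/147 ≈ 18.932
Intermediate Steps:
R = -23/147 (R = -23*1/147 = -23/147 ≈ -0.15646)
R*(-156 + B) = -23*(-156 + 35)/147 = -23/147*(-121) = 2783/147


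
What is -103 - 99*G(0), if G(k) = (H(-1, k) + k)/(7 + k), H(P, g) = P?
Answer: -622/7 ≈ -88.857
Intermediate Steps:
G(k) = (-1 + k)/(7 + k)
-103 - 99*G(0) = -103 - 99*(-1 + 0)/(7 + 0) = -103 - 99*(-1)/7 = -103 - 99*(-⅐) = -103 + 99/7 = -622/7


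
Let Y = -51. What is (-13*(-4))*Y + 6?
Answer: -2646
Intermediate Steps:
(-13*(-4))*Y + 6 = -13*(-4)*(-51) + 6 = 52*(-51) + 6 = -2652 + 6 = -2646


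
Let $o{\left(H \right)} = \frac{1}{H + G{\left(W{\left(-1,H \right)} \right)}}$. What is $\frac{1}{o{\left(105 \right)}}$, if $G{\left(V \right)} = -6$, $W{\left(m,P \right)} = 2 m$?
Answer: $99$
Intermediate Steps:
$o{\left(H \right)} = \frac{1}{-6 + H}$ ($o{\left(H \right)} = \frac{1}{H - 6} = \frac{1}{-6 + H}$)
$\frac{1}{o{\left(105 \right)}} = \frac{1}{\frac{1}{-6 + 105}} = \frac{1}{\frac{1}{99}} = 99$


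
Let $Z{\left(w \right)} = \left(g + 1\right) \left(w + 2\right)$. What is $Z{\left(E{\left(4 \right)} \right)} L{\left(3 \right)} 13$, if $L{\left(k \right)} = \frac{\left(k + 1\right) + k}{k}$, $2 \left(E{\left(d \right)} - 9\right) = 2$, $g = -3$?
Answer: $-728$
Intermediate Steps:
$E{\left(d \right)} = 10$ ($E{\left(d \right)} = 9 + \frac{1}{2} \cdot 2 = 9 + 1 = 10$)
$Z{\left(w \right)} = -4 - 2 w$ ($Z{\left(w \right)} = \left(-3 + 1\right) \left(w + 2\right) = - 2 \left(2 + w\right) = -4 - 2 w$)
$L{\left(k \right)} = \frac{1 + 2 k}{k}$ ($L{\left(k \right)} = \frac{\left(1 + k\right) + k}{k} = \frac{1 + 2 k}{k}$)
$Z{\left(E{\left(4 \right)} \right)} L{\left(3 \right)} 13 = \left(-4 - 20\right) \left(2 + \frac{1}{3}\right) 13 = \left(-24\right) \frac{7}{3} \cdot 13 = \left(-56\right) 13 = -728$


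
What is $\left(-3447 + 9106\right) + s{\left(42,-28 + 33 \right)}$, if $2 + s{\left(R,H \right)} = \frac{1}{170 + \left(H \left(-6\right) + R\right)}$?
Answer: $\frac{1029575}{182} \approx 5657.0$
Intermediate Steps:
$s{\left(R,H \right)} = -2 + \frac{1}{170 + R - 6 H}$ ($s{\left(R,H \right)} = -2 + \frac{1}{170 + \left(H \left(-6\right) + R\right)} = -2 + \frac{1}{170 - \left(- R + 6 H\right)} = -2 + \frac{1}{170 + R - 6 H}$)
$\left(-3447 + 9106\right) + s{\left(42,-28 + 33 \right)} = \left(-3447 + 9106\right) + \frac{-339 - 84 + 12 \left(-28 + 33\right)}{170 + 42 - 6 \left(-28 + 33\right)} = 5659 + \frac{-339 - 84 + 12 \cdot 5}{170 + 42 - 30} = 5659 + \frac{-339 - 84 + 60}{170 + 42 - 30} = 5659 + \frac{1}{182} \left(-363\right) = 5659 - \frac{363}{182} = \frac{1029575}{182}$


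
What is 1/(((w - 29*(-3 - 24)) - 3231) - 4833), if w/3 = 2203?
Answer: -1/672 ≈ -0.0014881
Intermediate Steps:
w = 6609 (w = 3*2203 = 6609)
1/(((w - 29*(-3 - 24)) - 3231) - 4833) = 1/(((6609 - 29*(-3 - 24)) - 3231) - 4833) = 1/(((6609 - 29*(-27)) - 3231) - 4833) = 1/(((6609 + 783) - 3231) - 4833) = 1/((7392 - 3231) - 4833) = 1/(4161 - 4833) = 1/(-672) = -1/672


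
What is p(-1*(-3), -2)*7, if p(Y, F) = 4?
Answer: 28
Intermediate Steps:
p(-1*(-3), -2)*7 = 4*7 = 28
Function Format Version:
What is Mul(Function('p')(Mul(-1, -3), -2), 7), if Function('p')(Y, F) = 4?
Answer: 28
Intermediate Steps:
Mul(Function('p')(Mul(-1, -3), -2), 7) = Mul(4, 7) = 28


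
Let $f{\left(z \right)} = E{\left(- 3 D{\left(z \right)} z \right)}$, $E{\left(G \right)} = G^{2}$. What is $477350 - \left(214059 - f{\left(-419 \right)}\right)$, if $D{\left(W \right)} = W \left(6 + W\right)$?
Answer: $47314984768429532$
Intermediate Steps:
$f{\left(z \right)} = 9 z^{4} \left(6 + z\right)^{2}$ ($f{\left(z \right)} = \left(- 3 z \left(6 + z\right) z\right)^{2} = \left(- 3 z^{2} \left(6 + z\right)\right)^{2} = 9 z^{4} \left(6 + z\right)^{2}$)
$477350 - \left(214059 - f{\left(-419 \right)}\right) = 477350 - \left(214059 - 9 \left(-419\right)^{4} \left(6 - 419\right)^{2}\right) = 477350 - \left(214059 - 9 \cdot 30821664721 \left(-413\right)^{2}\right) = 477350 - \left(214059 - 9 \cdot 30821664721 \cdot 170569\right) = 477350 - \left(214059 - 47314984768166241\right) = 477350 - -47314984767952182 = 477350 + 47314984767952182 = 47314984768429532$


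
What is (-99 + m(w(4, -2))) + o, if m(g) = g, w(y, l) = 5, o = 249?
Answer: 155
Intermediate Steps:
(-99 + m(w(4, -2))) + o = (-99 + 5) + 249 = -94 + 249 = 155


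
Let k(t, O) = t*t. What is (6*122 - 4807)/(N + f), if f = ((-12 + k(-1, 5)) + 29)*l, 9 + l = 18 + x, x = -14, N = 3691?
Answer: -4075/3601 ≈ -1.1316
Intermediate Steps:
k(t, O) = t**2
l = -5 (l = -9 + (18 - 14) = -9 + 4 = -5)
f = -90 (f = ((-12 + (-1)**2) + 29)*(-5) = ((-12 + 1) + 29)*(-5) = (-11 + 29)*(-5) = 18*(-5) = -90)
(6*122 - 4807)/(N + f) = (6*122 - 4807)/(3691 - 90) = (732 - 4807)/3601 = -4075*1/3601 = -4075/3601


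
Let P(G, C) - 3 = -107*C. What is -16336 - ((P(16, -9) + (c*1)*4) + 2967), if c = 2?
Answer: -20277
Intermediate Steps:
P(G, C) = 3 - 107*C
-16336 - ((P(16, -9) + (c*1)*4) + 2967) = -16336 - (((3 - 107*(-9)) + (2*1)*4) + 2967) = -16336 - (((3 + 963) + 2*4) + 2967) = -16336 - ((966 + 8) + 2967) = -16336 - (974 + 2967) = -16336 - 1*3941 = -16336 - 3941 = -20277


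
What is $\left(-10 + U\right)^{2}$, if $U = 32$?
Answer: $484$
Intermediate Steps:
$\left(-10 + U\right)^{2} = \left(-10 + 32\right)^{2} = 22^{2} = 484$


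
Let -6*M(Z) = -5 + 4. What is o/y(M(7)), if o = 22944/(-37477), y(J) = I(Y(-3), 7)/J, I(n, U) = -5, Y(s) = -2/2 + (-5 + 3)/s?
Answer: 3824/187385 ≈ 0.020407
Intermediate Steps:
Y(s) = -1 - 2/s (Y(s) = -2*1/2 - 2/s = -1 - 2/s)
M(Z) = 1/6 (M(Z) = -(-5 + 4)/6 = -1/6*(-1) = 1/6)
y(J) = -5/J
o = -22944/37477 (o = 22944*(-1/37477) = -22944/37477 ≈ -0.61222)
o/y(M(7)) = -22944/(37477*((-5/1/6))) = -22944/(37477*((-5*6))) = -22944/37477/(-30) = -22944/37477*(-1/30) = 3824/187385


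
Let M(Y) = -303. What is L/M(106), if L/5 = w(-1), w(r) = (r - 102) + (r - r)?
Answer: 515/303 ≈ 1.6997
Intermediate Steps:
w(r) = -102 + r (w(r) = (-102 + r) + 0 = -102 + r)
L = -515 (L = 5*(-102 - 1) = 5*(-103) = -515)
L/M(106) = -515/(-303) = -515*(-1/303) = 515/303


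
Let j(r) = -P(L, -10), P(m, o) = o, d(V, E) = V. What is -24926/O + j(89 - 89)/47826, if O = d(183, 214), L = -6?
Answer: -198684841/1458693 ≈ -136.21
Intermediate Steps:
O = 183
j(r) = 10 (j(r) = -1*(-10) = 10)
-24926/O + j(89 - 89)/47826 = -24926/183 + 10/47826 = -24926*1/183 + 10*(1/47826) = -24926/183 + 5/23913 = -198684841/1458693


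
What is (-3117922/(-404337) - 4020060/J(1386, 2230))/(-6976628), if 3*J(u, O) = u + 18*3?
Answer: 27066039961/22567270685088 ≈ 0.0011993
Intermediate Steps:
J(u, O) = 18 + u/3 (J(u, O) = (u + 18*3)/3 = (u + 54)/3 = (54 + u)/3 = 18 + u/3)
(-3117922/(-404337) - 4020060/J(1386, 2230))/(-6976628) = (-3117922/(-404337) - 4020060/(18 + (1/3)*1386))/(-6976628) = (-3117922*(-1/404337) - 4020060/(18 + 462))*(-1/6976628) = (3117922/404337 - 4020060/480)*(-1/6976628) = (3117922/404337 - 4020060*1/480)*(-1/6976628) = (3117922/404337 - 67001/8)*(-1/6976628) = -27066039961/3234696*(-1/6976628) = 27066039961/22567270685088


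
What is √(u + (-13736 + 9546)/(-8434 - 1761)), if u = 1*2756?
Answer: √11459836558/2039 ≈ 52.502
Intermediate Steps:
u = 2756
√(u + (-13736 + 9546)/(-8434 - 1761)) = √(2756 + (-13736 + 9546)/(-8434 - 1761)) = √(2756 - 4190/(-10195)) = √(2756 - 4190*(-1/10195)) = √(2756 + 838/2039) = √(5620322/2039) = √11459836558/2039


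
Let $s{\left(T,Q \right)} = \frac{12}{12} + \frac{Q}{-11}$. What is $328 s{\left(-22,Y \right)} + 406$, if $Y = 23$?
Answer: $\frac{530}{11} \approx 48.182$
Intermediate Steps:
$s{\left(T,Q \right)} = 1 - \frac{Q}{11}$ ($s{\left(T,Q \right)} = 12 \cdot \frac{1}{12} + Q \left(- \frac{1}{11}\right) = 1 - \frac{Q}{11}$)
$328 s{\left(-22,Y \right)} + 406 = 328 \left(1 - \frac{23}{11}\right) + 406 = 328 \left(- \frac{12}{11}\right) + 406 = - \frac{3936}{11} + 406 = \frac{530}{11}$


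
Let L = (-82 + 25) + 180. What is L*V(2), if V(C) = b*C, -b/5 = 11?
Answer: -13530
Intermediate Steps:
b = -55 (b = -5*11 = -55)
V(C) = -55*C
L = 123 (L = -57 + 180 = 123)
L*V(2) = 123*(-55*2) = 123*(-110) = -13530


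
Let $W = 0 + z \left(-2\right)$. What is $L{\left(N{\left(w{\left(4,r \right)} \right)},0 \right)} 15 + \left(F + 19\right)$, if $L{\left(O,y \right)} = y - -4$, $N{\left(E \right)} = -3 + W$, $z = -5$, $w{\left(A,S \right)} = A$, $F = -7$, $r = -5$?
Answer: $72$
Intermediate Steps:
$W = 10$ ($W = 0 - -10 = 0 + 10 = 10$)
$N{\left(E \right)} = 7$ ($N{\left(E \right)} = -3 + 10 = 7$)
$L{\left(O,y \right)} = 4 + y$ ($L{\left(O,y \right)} = y + 4 = 4 + y$)
$L{\left(N{\left(w{\left(4,r \right)} \right)},0 \right)} 15 + \left(F + 19\right) = \left(4 + 0\right) 15 + \left(-7 + 19\right) = 4 \cdot 15 + 12 = 60 + 12 = 72$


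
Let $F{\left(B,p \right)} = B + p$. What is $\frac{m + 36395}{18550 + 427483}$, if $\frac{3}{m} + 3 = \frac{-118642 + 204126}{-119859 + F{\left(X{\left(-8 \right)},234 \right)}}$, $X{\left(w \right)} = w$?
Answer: $\frac{16172960386}{198209482639} \approx 0.081595$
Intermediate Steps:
$m = - \frac{358899}{444383}$ ($m = \frac{3}{-3 + \frac{-118642 + 204126}{-119859 + \left(-8 + 234\right)}} = \frac{3}{-3 + \frac{85484}{-119859 + 226}} = \frac{3}{-3 + \frac{85484}{-119633}} = \frac{3}{-3 + 85484 \left(- \frac{1}{119633}\right)} = \frac{3}{-3 - \frac{85484}{119633}} = \frac{3}{- \frac{444383}{119633}} = 3 \left(- \frac{119633}{444383}\right) = - \frac{358899}{444383} \approx -0.80763$)
$\frac{m + 36395}{18550 + 427483} = \frac{- \frac{358899}{444383} + 36395}{18550 + 427483} = \frac{16172960386}{444383 \cdot 446033} = \frac{16172960386}{444383} \cdot \frac{1}{446033} = \frac{16172960386}{198209482639}$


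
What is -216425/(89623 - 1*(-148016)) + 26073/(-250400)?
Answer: -60388781647/59504805600 ≈ -1.0149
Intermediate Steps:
-216425/(89623 - 1*(-148016)) + 26073/(-250400) = -216425/(89623 + 148016) + 26073*(-1/250400) = -216425/237639 - 26073/250400 = -60388781647/59504805600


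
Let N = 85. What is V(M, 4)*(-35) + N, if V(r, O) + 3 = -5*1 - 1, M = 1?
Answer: 400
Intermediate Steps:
V(r, O) = -9 (V(r, O) = -3 + (-5*1 - 1) = -3 + (-5 - 1) = -3 - 6 = -9)
V(M, 4)*(-35) + N = -9*(-35) + 85 = 315 + 85 = 400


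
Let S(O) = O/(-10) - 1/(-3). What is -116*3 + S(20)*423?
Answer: -1053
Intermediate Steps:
S(O) = 1/3 - O/10 (S(O) = O*(-1/10) - 1*(-1/3) = -O/10 + 1/3 = 1/3 - O/10)
-116*3 + S(20)*423 = -116*3 + (1/3 - 1/10*20)*423 = -348 + (1/3 - 2)*423 = -348 - 5/3*423 = -348 - 705 = -1053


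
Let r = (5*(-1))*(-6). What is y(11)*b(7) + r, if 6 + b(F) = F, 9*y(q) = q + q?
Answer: 292/9 ≈ 32.444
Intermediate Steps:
y(q) = 2*q/9 (y(q) = (q + q)/9 = (2*q)/9 = 2*q/9)
b(F) = -6 + F
r = 30 (r = -5*(-6) = 30)
y(11)*b(7) + r = ((2/9)*11)*(-6 + 7) + 30 = (22/9)*1 + 30 = 22/9 + 30 = 292/9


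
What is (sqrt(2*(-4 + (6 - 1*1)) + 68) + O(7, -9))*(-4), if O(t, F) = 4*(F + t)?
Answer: 32 - 4*sqrt(70) ≈ -1.4664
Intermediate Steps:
O(t, F) = 4*F + 4*t
(sqrt(2*(-4 + (6 - 1*1)) + 68) + O(7, -9))*(-4) = (sqrt(2*(-4 + (6 - 1*1)) + 68) + (4*(-9) + 4*7))*(-4) = (sqrt(2*(-4 + (6 - 1)) + 68) + (-36 + 28))*(-4) = (sqrt(2*(-4 + 5) + 68) - 8)*(-4) = (sqrt(2*1 + 68) - 8)*(-4) = (sqrt(2 + 68) - 8)*(-4) = (sqrt(70) - 8)*(-4) = (-8 + sqrt(70))*(-4) = 32 - 4*sqrt(70)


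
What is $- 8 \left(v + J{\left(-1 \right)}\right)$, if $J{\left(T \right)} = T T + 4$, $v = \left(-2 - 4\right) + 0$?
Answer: $8$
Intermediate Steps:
$v = -6$ ($v = \left(-2 - 4\right) + 0 = -6 + 0 = -6$)
$J{\left(T \right)} = 4 + T^{2}$ ($J{\left(T \right)} = T^{2} + 4 = 4 + T^{2}$)
$- 8 \left(v + J{\left(-1 \right)}\right) = - 8 \left(-6 + \left(4 + \left(-1\right)^{2}\right)\right) = - 8 \left(-6 + \left(4 + 1\right)\right) = - 8 \left(-6 + 5\right) = \left(-8\right) \left(-1\right) = 8$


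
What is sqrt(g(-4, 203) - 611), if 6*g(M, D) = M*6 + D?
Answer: I*sqrt(20922)/6 ≈ 24.107*I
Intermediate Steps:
g(M, D) = M + D/6 (g(M, D) = (M*6 + D)/6 = (6*M + D)/6 = (D + 6*M)/6 = M + D/6)
sqrt(g(-4, 203) - 611) = sqrt((-4 + (1/6)*203) - 611) = sqrt((-4 + 203/6) - 611) = sqrt(179/6 - 611) = sqrt(-3487/6) = I*sqrt(20922)/6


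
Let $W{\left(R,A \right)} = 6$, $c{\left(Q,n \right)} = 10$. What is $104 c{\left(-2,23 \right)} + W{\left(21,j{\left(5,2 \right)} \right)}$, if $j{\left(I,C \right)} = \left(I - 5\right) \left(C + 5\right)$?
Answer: $1046$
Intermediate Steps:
$j{\left(I,C \right)} = \left(-5 + I\right) \left(5 + C\right)$
$104 c{\left(-2,23 \right)} + W{\left(21,j{\left(5,2 \right)} \right)} = 104 \cdot 10 + 6 = 1040 + 6 = 1046$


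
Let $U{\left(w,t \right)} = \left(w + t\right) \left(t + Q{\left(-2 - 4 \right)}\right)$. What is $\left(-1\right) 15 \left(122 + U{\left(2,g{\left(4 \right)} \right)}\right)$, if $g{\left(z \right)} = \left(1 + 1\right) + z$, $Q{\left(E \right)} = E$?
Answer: $-1830$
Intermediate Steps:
$g{\left(z \right)} = 2 + z$
$U{\left(w,t \right)} = \left(-6 + t\right) \left(t + w\right)$ ($U{\left(w,t \right)} = \left(w + t\right) \left(t - 6\right) = \left(t + w\right) \left(t - 6\right) = \left(t + w\right) \left(-6 + t\right) = \left(-6 + t\right) \left(t + w\right)$)
$\left(-1\right) 15 \left(122 + U{\left(2,g{\left(4 \right)} \right)}\right) = \left(-1\right) 15 \left(122 - \left(12 - \left(2 + 4\right)^{2} + 6 \left(2 + 4\right) - \left(2 + 4\right) 2\right)\right) = - 15 \left(122 + \left(6^{2} - 36 - 12 + 6 \cdot 2\right)\right) = - 15 \left(122 + \left(36 - 36 - 12 + 12\right)\right) = - 15 \left(122 + 0\right) = \left(-15\right) 122 = -1830$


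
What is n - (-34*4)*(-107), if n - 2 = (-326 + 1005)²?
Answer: 446491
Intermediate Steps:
n = 461043 (n = 2 + (-326 + 1005)² = 2 + 679² = 2 + 461041 = 461043)
n - (-34*4)*(-107) = 461043 - (-34*4)*(-107) = 461043 - (-136)*(-107) = 461043 - 1*14552 = 461043 - 14552 = 446491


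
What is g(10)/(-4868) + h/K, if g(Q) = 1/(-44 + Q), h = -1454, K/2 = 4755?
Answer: -120322469/787009560 ≈ -0.15289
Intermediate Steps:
K = 9510 (K = 2*4755 = 9510)
g(10)/(-4868) + h/K = 1/((-44 + 10)*(-4868)) - 1454/9510 = -1/4868/(-34) - 1454*1/9510 = -1/34*(-1/4868) - 727/4755 = 1/165512 - 727/4755 = -120322469/787009560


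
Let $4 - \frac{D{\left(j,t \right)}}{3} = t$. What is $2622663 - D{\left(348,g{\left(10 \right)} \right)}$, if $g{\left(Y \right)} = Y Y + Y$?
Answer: $2622981$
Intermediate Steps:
$g{\left(Y \right)} = Y + Y^{2}$ ($g{\left(Y \right)} = Y^{2} + Y = Y + Y^{2}$)
$D{\left(j,t \right)} = 12 - 3 t$
$2622663 - D{\left(348,g{\left(10 \right)} \right)} = 2622663 - \left(12 - 3 \cdot 10 \left(1 + 10\right)\right) = 2622663 - \left(12 - 3 \cdot 10 \cdot 11\right) = 2622663 - \left(12 - 330\right) = 2622663 - -318 = 2622663 + 318 = 2622981$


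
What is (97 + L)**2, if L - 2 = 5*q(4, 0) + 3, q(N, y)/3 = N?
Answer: 26244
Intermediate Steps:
q(N, y) = 3*N
L = 65 (L = 2 + (5*(3*4) + 3) = 2 + (5*12 + 3) = 2 + (60 + 3) = 2 + 63 = 65)
(97 + L)**2 = (97 + 65)**2 = 162**2 = 26244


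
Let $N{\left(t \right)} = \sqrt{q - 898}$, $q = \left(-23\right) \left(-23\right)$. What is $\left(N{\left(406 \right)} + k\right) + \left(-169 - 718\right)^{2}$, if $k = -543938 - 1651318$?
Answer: $-1408487 + 3 i \sqrt{41} \approx -1.4085 \cdot 10^{6} + 19.209 i$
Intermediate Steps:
$q = 529$
$k = -2195256$ ($k = -543938 - 1651318 = -2195256$)
$N{\left(t \right)} = 3 i \sqrt{41}$ ($N{\left(t \right)} = \sqrt{529 - 898} = \sqrt{-369} = 3 i \sqrt{41}$)
$\left(N{\left(406 \right)} + k\right) + \left(-169 - 718\right)^{2} = \left(3 i \sqrt{41} - 2195256\right) + \left(-169 - 718\right)^{2} = \left(-2195256 + 3 i \sqrt{41}\right) + \left(-887\right)^{2} = \left(-2195256 + 3 i \sqrt{41}\right) + 786769 = -1408487 + 3 i \sqrt{41}$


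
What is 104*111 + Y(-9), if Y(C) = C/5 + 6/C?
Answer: 173123/15 ≈ 11542.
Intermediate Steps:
Y(C) = 6/C + C/5 (Y(C) = C*(1/5) + 6/C = C/5 + 6/C = 6/C + C/5)
104*111 + Y(-9) = 104*111 + (6/(-9) + (1/5)*(-9)) = 11544 + (6*(-1/9) - 9/5) = 11544 + (-2/3 - 9/5) = 11544 - 37/15 = 173123/15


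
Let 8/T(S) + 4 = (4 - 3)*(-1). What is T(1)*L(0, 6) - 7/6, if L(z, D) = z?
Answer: -7/6 ≈ -1.1667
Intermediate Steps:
T(S) = -8/5 (T(S) = 8/(-4 + (4 - 3)*(-1)) = 8/(-4 + 1*(-1)) = 8/(-4 - 1) = 8/(-5) = 8*(-⅕) = -8/5)
T(1)*L(0, 6) - 7/6 = -8/5*0 - 7/6 = 0 - 7*⅙ = 0 - 7/6 = -7/6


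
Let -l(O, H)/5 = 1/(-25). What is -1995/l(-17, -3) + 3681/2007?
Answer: -2224016/223 ≈ -9973.2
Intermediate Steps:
l(O, H) = ⅕ (l(O, H) = -5/(-25) = -5*(-1/25) = ⅕)
-1995/l(-17, -3) + 3681/2007 = -1995/⅕ + 3681/2007 = -1995*5 + 3681*(1/2007) = -9975 + 409/223 = -2224016/223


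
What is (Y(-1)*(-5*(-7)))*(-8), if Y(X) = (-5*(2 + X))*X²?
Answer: 1400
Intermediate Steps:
Y(X) = X²*(-10 - 5*X) (Y(X) = (-10 - 5*X)*X² = X²*(-10 - 5*X))
(Y(-1)*(-5*(-7)))*(-8) = ((5*(-1)²*(-2 - 1*(-1)))*(-5*(-7)))*(-8) = ((5*1*(-2 + 1))*35)*(-8) = ((5*1*(-1))*35)*(-8) = -5*35*(-8) = -175*(-8) = 1400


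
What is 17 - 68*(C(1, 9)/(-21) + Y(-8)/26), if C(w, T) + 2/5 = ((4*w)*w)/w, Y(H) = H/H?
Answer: 11849/455 ≈ 26.042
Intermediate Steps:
Y(H) = 1
C(w, T) = -2/5 + 4*w (C(w, T) = -2/5 + ((4*w)*w)/w = -2/5 + (4*w**2)/w = -2/5 + 4*w)
17 - 68*(C(1, 9)/(-21) + Y(-8)/26) = 17 - 68*((-2/5 + 4*1)/(-21) + 1/26) = 17 - 68*((-2/5 + 4)*(-1/21) + 1*(1/26)) = 17 - 68*((18/5)*(-1/21) + 1/26) = 17 - 68*(-6/35 + 1/26) = 17 - 68*(-121/910) = 17 + 4114/455 = 11849/455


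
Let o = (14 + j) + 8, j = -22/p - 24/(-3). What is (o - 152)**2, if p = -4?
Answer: 54289/4 ≈ 13572.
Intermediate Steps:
j = 27/2 (j = -22/(-4) - 24/(-3) = -22*(-1/4) - 24*(-1/3) = 11/2 + 8 = 27/2 ≈ 13.500)
o = 71/2 (o = (14 + 27/2) + 8 = 55/2 + 8 = 71/2 ≈ 35.500)
(o - 152)**2 = (71/2 - 152)**2 = (-233/2)**2 = 54289/4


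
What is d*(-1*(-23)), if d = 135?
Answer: 3105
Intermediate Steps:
d*(-1*(-23)) = 135*(-1*(-23)) = 135*23 = 3105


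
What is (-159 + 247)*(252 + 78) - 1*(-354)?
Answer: 29394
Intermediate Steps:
(-159 + 247)*(252 + 78) - 1*(-354) = 88*330 + 354 = 29040 + 354 = 29394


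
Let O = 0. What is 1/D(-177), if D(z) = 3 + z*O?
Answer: ⅓ ≈ 0.33333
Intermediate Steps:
D(z) = 3 (D(z) = 3 + z*0 = 3 + 0 = 3)
1/D(-177) = 1/3 = ⅓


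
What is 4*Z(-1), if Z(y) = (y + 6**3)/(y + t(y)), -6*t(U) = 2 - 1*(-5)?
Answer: -5160/13 ≈ -396.92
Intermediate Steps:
t(U) = -7/6 (t(U) = -(2 - 1*(-5))/6 = -(2 + 5)/6 = -1/6*7 = -7/6)
Z(y) = (216 + y)/(-7/6 + y) (Z(y) = (y + 6**3)/(y - 7/6) = (y + 216)/(-7/6 + y) = (216 + y)/(-7/6 + y))
4*Z(-1) = 4*(6*(216 - 1)/(-7 + 6*(-1))) = 4*(6*215/(-7 - 6)) = 4*(6*215/(-13)) = 4*(6*(-1/13)*215) = 4*(-1290/13) = -5160/13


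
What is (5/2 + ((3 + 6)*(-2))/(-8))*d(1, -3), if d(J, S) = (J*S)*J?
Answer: -57/4 ≈ -14.250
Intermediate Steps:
d(J, S) = S*J**2
(5/2 + ((3 + 6)*(-2))/(-8))*d(1, -3) = (5/2 + ((3 + 6)*(-2))/(-8))*(-3*1**2) = (5*(1/2) + (9*(-2))*(-1/8))*(-3*1) = (5/2 - 18*(-1/8))*(-3) = (5/2 + 9/4)*(-3) = (19/4)*(-3) = -57/4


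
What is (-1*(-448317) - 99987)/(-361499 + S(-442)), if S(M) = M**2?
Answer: -69666/33227 ≈ -2.0967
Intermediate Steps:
(-1*(-448317) - 99987)/(-361499 + S(-442)) = (-1*(-448317) - 99987)/(-361499 + (-442)**2) = (448317 - 99987)/(-361499 + 195364) = 348330/(-166135) = 348330*(-1/166135) = -69666/33227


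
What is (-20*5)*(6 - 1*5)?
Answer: -100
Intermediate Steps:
(-20*5)*(6 - 1*5) = -100*(6 - 5) = -100*1 = -100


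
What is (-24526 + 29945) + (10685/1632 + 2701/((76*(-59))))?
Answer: 9924784645/1829472 ≈ 5424.9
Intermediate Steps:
(-24526 + 29945) + (10685/1632 + 2701/((76*(-59)))) = 5419 + (10685*(1/1632) + 2701/(-4484)) = 5419 + (10685/1632 + 2701*(-1/4484)) = 5419 + (10685/1632 - 2701/4484) = 5419 + 10875877/1829472 = 9924784645/1829472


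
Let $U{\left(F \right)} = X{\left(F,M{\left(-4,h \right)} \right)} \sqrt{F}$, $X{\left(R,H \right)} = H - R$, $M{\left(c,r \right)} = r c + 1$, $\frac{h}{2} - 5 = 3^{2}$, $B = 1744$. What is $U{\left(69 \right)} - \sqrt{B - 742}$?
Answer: $- \sqrt{1002} - 180 \sqrt{69} \approx -1526.8$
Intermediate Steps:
$h = 28$ ($h = 10 + 2 \cdot 3^{2} = 10 + 2 \cdot 9 = 10 + 18 = 28$)
$M{\left(c,r \right)} = 1 + c r$ ($M{\left(c,r \right)} = c r + 1 = 1 + c r$)
$U{\left(F \right)} = \sqrt{F} \left(-111 - F\right)$ ($U{\left(F \right)} = \left(\left(1 - 112\right) - F\right) \sqrt{F} = \left(-111 - F\right) \sqrt{F} = \sqrt{F} \left(-111 - F\right)$)
$U{\left(69 \right)} - \sqrt{B - 742} = \sqrt{69} \left(-111 - 69\right) - \sqrt{1744 - 742} = \sqrt{69} \left(-111 - 69\right) - \sqrt{1002} = \sqrt{69} \left(-180\right) - \sqrt{1002} = - 180 \sqrt{69} - \sqrt{1002} = - \sqrt{1002} - 180 \sqrt{69}$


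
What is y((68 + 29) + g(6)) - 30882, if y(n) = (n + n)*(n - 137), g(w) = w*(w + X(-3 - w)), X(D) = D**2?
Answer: 565834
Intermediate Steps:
g(w) = w*(w + (-3 - w)**2)
y(n) = 2*n*(-137 + n) (y(n) = (2*n)*(-137 + n) = 2*n*(-137 + n))
y((68 + 29) + g(6)) - 30882 = 2*((68 + 29) + 6*(6 + (3 + 6)**2))*(-137 + ((68 + 29) + 6*(6 + (3 + 6)**2))) - 30882 = 2*(97 + 6*(6 + 9**2))*(-137 + (97 + 6*(6 + 9**2))) - 30882 = 2*(97 + 6*(6 + 81))*(-137 + (97 + 6*(6 + 81))) - 30882 = 2*(97 + 6*87)*(-137 + (97 + 6*87)) - 30882 = 2*(97 + 522)*(-137 + (97 + 522)) - 30882 = 2*619*(-137 + 619) - 30882 = 2*619*482 - 30882 = 596716 - 30882 = 565834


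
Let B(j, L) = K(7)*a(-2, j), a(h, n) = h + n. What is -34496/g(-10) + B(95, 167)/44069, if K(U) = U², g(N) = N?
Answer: 760124897/220345 ≈ 3449.7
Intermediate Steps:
B(j, L) = -98 + 49*j (B(j, L) = 7²*(-2 + j) = 49*(-2 + j) = -98 + 49*j)
-34496/g(-10) + B(95, 167)/44069 = -34496/(-10) + (-98 + 49*95)/44069 = -34496*(-⅒) + (-98 + 4655)*(1/44069) = 17248/5 + 4557*(1/44069) = 17248/5 + 4557/44069 = 760124897/220345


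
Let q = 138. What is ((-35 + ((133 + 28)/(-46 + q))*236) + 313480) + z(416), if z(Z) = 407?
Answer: 314265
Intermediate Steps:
((-35 + ((133 + 28)/(-46 + q))*236) + 313480) + z(416) = ((-35 + ((133 + 28)/(-46 + 138))*236) + 313480) + 407 = ((-35 + (161/92)*236) + 313480) + 407 = ((-35 + (161*(1/92))*236) + 313480) + 407 = ((-35 + (7/4)*236) + 313480) + 407 = ((-35 + 413) + 313480) + 407 = (378 + 313480) + 407 = 313858 + 407 = 314265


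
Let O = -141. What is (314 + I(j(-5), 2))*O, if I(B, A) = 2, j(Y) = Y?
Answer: -44556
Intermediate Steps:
(314 + I(j(-5), 2))*O = (314 + 2)*(-141) = 316*(-141) = -44556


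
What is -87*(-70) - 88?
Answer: 6002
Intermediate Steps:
-87*(-70) - 88 = 6090 - 88 = 6002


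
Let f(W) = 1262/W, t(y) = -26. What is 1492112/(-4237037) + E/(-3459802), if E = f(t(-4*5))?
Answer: -67108683493365/190571018126762 ≈ -0.35215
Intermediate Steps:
E = -631/13 (E = 1262/(-26) = 1262*(-1/26) = -631/13 ≈ -48.538)
1492112/(-4237037) + E/(-3459802) = 1492112/(-4237037) - 631/13/(-3459802) = 1492112*(-1/4237037) - 631/13*(-1/3459802) = -1492112/4237037 + 631/44977426 = -67108683493365/190571018126762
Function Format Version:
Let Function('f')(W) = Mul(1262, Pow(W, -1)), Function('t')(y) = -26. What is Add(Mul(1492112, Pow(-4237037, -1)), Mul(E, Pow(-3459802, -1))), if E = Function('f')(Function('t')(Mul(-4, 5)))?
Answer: Rational(-67108683493365, 190571018126762) ≈ -0.35215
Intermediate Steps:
E = Rational(-631, 13) (E = Mul(1262, Pow(-26, -1)) = Mul(1262, Rational(-1, 26)) = Rational(-631, 13) ≈ -48.538)
Add(Mul(1492112, Pow(-4237037, -1)), Mul(E, Pow(-3459802, -1))) = Add(Mul(1492112, Pow(-4237037, -1)), Mul(Rational(-631, 13), Pow(-3459802, -1))) = Add(Mul(1492112, Rational(-1, 4237037)), Mul(Rational(-631, 13), Rational(-1, 3459802))) = Add(Rational(-1492112, 4237037), Rational(631, 44977426)) = Rational(-67108683493365, 190571018126762)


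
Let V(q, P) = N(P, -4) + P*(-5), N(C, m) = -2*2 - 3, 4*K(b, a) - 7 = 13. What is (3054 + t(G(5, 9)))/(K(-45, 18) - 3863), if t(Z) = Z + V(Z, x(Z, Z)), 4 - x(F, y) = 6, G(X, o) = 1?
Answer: -1529/1929 ≈ -0.79264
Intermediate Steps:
x(F, y) = -2 (x(F, y) = 4 - 1*6 = 4 - 6 = -2)
K(b, a) = 5 (K(b, a) = 7/4 + (1/4)*13 = 7/4 + 13/4 = 5)
N(C, m) = -7 (N(C, m) = -4 - 3 = -7)
V(q, P) = -7 - 5*P (V(q, P) = -7 + P*(-5) = -7 - 5*P)
t(Z) = 3 + Z (t(Z) = Z + (-7 - 5*(-2)) = Z + (-7 + 10) = Z + 3 = 3 + Z)
(3054 + t(G(5, 9)))/(K(-45, 18) - 3863) = (3054 + (3 + 1))/(5 - 3863) = (3054 + 4)/(-3858) = 3058*(-1/3858) = -1529/1929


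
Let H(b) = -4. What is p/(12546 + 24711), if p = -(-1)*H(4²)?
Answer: -4/37257 ≈ -0.00010736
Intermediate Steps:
p = -4 (p = -(-1)*(-4) = -1*4 = -4)
p/(12546 + 24711) = -4/(12546 + 24711) = -4/37257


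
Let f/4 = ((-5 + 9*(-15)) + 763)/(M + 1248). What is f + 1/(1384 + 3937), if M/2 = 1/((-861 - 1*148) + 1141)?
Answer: 125033983/62612207 ≈ 1.9970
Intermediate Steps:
M = 1/66 (M = 2/((-861 - 1*148) + 1141) = 2/((-861 - 148) + 1141) = 2/(-1009 + 1141) = 2/132 = 2*(1/132) = 1/66 ≈ 0.015152)
f = 23496/11767 (f = 4*(((-5 + 9*(-15)) + 763)/(1/66 + 1248)) = 4*(((-5 - 135) + 763)/(82369/66)) = 4*((-140 + 763)*(66/82369)) = 4*(623*(66/82369)) = 4*(5874/11767) = 23496/11767 ≈ 1.9968)
f + 1/(1384 + 3937) = 23496/11767 + 1/(1384 + 3937) = 23496/11767 + 1/5321 = 125033983/62612207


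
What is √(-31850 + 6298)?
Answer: 4*I*√1597 ≈ 159.85*I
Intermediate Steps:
√(-31850 + 6298) = √(-25552) = 4*I*√1597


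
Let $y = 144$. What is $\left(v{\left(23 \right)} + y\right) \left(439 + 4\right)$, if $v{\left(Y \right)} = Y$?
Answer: $73981$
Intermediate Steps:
$\left(v{\left(23 \right)} + y\right) \left(439 + 4\right) = \left(23 + 144\right) \left(439 + 4\right) = 167 \cdot 443 = 73981$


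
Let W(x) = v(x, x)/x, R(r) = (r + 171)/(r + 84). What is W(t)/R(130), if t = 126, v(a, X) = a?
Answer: 214/301 ≈ 0.71096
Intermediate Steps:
R(r) = (171 + r)/(84 + r)
W(x) = 1 (W(x) = x/x = 1)
W(t)/R(130) = 1/((171 + 130)/(84 + 130)) = 1/(301/214) = 1*(214/301) = 214/301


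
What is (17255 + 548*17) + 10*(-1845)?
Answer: 8121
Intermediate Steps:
(17255 + 548*17) + 10*(-1845) = (17255 + 9316) - 18450 = 26571 - 18450 = 8121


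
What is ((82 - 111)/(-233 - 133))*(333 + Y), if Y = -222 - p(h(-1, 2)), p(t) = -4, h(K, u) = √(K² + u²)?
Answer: 3335/366 ≈ 9.1120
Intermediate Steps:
Y = -218 (Y = -222 - 1*(-4) = -222 + 4 = -218)
((82 - 111)/(-233 - 133))*(333 + Y) = ((82 - 111)/(-233 - 133))*(333 - 218) = -29/(-366)*115 = -29*(-1/366)*115 = (29/366)*115 = 3335/366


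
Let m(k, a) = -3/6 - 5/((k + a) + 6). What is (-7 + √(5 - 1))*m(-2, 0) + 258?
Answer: 1067/4 ≈ 266.75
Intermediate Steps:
m(k, a) = -½ - 5/(6 + a + k) (m(k, a) = -3*⅙ - 5/((a + k) + 6) = -½ - 5/(6 + a + k))
(-7 + √(5 - 1))*m(-2, 0) + 258 = (-7 + √(5 - 1))*((-16 - 1*0 - 1*(-2))/(2*(6 + 0 - 2))) + 258 = (-7 + √4)*((½)*(-16 + 0 + 2)/4) + 258 = (-7 + 2)*((½)*(¼)*(-14)) + 258 = -5*(-7/4) + 258 = 35/4 + 258 = 1067/4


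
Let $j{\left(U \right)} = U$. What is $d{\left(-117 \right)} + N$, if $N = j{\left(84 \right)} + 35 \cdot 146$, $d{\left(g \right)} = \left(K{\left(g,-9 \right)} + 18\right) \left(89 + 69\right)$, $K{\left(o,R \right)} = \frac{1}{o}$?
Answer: $\frac{940288}{117} \approx 8036.6$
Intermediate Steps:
$d{\left(g \right)} = 2844 + \frac{158}{g}$ ($d{\left(g \right)} = \left(\frac{1}{g} + 18\right) \left(89 + 69\right) = \left(18 + \frac{1}{g}\right) 158 = 2844 + \frac{158}{g}$)
$N = 5194$ ($N = 84 + 35 \cdot 146 = 84 + 5110 = 5194$)
$d{\left(-117 \right)} + N = \left(2844 + \frac{158}{-117}\right) + 5194 = \left(2844 + 158 \left(- \frac{1}{117}\right)\right) + 5194 = \left(2844 - \frac{158}{117}\right) + 5194 = \frac{332590}{117} + 5194 = \frac{940288}{117}$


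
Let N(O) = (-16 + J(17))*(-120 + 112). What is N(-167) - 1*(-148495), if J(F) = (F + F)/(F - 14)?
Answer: 445597/3 ≈ 1.4853e+5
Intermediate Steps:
J(F) = 2*F/(-14 + F) (J(F) = (2*F)/(-14 + F) = 2*F/(-14 + F))
N(O) = 112/3 (N(O) = (-16 + 2*17/(-14 + 17))*(-120 + 112) = (-16 + 2*17/3)*(-8) = (-16 + 2*17*(⅓))*(-8) = (-16 + 34/3)*(-8) = -14/3*(-8) = 112/3)
N(-167) - 1*(-148495) = 112/3 - 1*(-148495) = 112/3 + 148495 = 445597/3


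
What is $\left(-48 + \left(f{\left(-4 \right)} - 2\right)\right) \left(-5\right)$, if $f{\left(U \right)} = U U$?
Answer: $170$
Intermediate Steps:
$f{\left(U \right)} = U^{2}$
$\left(-48 + \left(f{\left(-4 \right)} - 2\right)\right) \left(-5\right) = \left(-48 + \left(\left(-4\right)^{2} - 2\right)\right) \left(-5\right) = \left(-48 + \left(16 - 2\right)\right) \left(-5\right) = \left(-48 + 14\right) \left(-5\right) = \left(-34\right) \left(-5\right) = 170$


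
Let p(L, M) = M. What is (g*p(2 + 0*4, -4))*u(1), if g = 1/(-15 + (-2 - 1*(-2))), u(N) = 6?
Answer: 8/5 ≈ 1.6000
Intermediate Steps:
g = -1/15 (g = 1/(-15 + (-2 + 2)) = 1/(-15 + 0) = 1/(-15) = -1/15 ≈ -0.066667)
(g*p(2 + 0*4, -4))*u(1) = -1/15*(-4)*6 = (4/15)*6 = 8/5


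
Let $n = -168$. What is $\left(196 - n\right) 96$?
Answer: $34944$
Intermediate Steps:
$\left(196 - n\right) 96 = \left(196 - -168\right) 96 = \left(196 + 168\right) 96 = 364 \cdot 96 = 34944$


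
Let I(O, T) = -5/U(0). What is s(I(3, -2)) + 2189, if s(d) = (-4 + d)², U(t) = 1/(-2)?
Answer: 2225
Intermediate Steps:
U(t) = -½ (U(t) = 1*(-½) = -½)
I(O, T) = 10 (I(O, T) = -5/(-½) = -5*(-2) = 10)
s(I(3, -2)) + 2189 = (-4 + 10)² + 2189 = 6² + 2189 = 36 + 2189 = 2225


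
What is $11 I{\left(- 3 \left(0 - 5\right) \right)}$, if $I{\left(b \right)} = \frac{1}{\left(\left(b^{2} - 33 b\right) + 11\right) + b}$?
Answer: $- \frac{11}{244} \approx -0.045082$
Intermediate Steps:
$I{\left(b \right)} = \frac{1}{11 + b^{2} - 32 b}$ ($I{\left(b \right)} = \frac{1}{\left(11 + b^{2} - 33 b\right) + b} = \frac{1}{11 + b^{2} - 32 b}$)
$11 I{\left(- 3 \left(0 - 5\right) \right)} = \frac{11}{11 + \left(- 3 \left(0 - 5\right)\right)^{2} - 32 \left(- 3 \left(0 - 5\right)\right)} = \frac{11}{11 + \left(\left(-3\right) \left(-5\right)\right)^{2} - 32 \left(\left(-3\right) \left(-5\right)\right)} = \frac{11}{11 + 15^{2} - 480} = \frac{11}{11 + 225 - 480} = \frac{11}{-244} = 11 \left(- \frac{1}{244}\right) = - \frac{11}{244}$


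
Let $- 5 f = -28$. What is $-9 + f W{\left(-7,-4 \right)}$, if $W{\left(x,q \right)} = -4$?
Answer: $- \frac{157}{5} \approx -31.4$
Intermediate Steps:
$f = \frac{28}{5}$ ($f = \left(- \frac{1}{5}\right) \left(-28\right) = \frac{28}{5} \approx 5.6$)
$-9 + f W{\left(-7,-4 \right)} = -9 + \frac{28}{5} \left(-4\right) = -9 - \frac{112}{5} = - \frac{157}{5}$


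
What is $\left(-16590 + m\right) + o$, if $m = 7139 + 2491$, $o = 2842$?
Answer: $-4118$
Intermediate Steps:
$m = 9630$
$\left(-16590 + m\right) + o = \left(-16590 + 9630\right) + 2842 = -6960 + 2842 = -4118$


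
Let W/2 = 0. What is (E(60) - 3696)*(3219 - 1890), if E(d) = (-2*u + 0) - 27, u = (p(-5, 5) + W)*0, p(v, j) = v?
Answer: -4947867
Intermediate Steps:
W = 0 (W = 2*0 = 0)
u = 0 (u = (-5 + 0)*0 = -5*0 = 0)
E(d) = -27 (E(d) = (-2*0 + 0) - 27 = (0 + 0) - 27 = 0 - 27 = -27)
(E(60) - 3696)*(3219 - 1890) = (-27 - 3696)*(3219 - 1890) = -3723*1329 = -4947867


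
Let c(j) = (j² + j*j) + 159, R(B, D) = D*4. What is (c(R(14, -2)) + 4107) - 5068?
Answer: -674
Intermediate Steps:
R(B, D) = 4*D
c(j) = 159 + 2*j² (c(j) = (j² + j²) + 159 = 2*j² + 159 = 159 + 2*j²)
(c(R(14, -2)) + 4107) - 5068 = ((159 + 2*(4*(-2))²) + 4107) - 5068 = ((159 + 2*(-8)²) + 4107) - 5068 = ((159 + 2*64) + 4107) - 5068 = ((159 + 128) + 4107) - 5068 = (287 + 4107) - 5068 = 4394 - 5068 = -674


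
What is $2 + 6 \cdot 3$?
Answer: $20$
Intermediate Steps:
$2 + 6 \cdot 3 = 2 + 18 = 20$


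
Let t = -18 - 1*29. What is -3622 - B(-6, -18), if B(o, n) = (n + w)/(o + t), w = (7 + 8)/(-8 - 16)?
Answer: -1535877/424 ≈ -3622.4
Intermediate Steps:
w = -5/8 (w = 15/(-24) = 15*(-1/24) = -5/8 ≈ -0.62500)
t = -47 (t = -18 - 29 = -47)
B(o, n) = (-5/8 + n)/(-47 + o) (B(o, n) = (n - 5/8)/(o - 47) = (-5/8 + n)/(-47 + o))
-3622 - B(-6, -18) = -3622 - (-5/8 - 18)/(-47 - 6) = -3622 - (-149)/((-53)*8) = -3622 - (-1)*(-149)/(53*8) = -3622 - 1*149/424 = -3622 - 149/424 = -1535877/424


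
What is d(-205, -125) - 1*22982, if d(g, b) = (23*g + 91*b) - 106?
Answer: -39178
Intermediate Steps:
d(g, b) = -106 + 23*g + 91*b
d(-205, -125) - 1*22982 = (-106 + 23*(-205) + 91*(-125)) - 1*22982 = (-106 - 4715 - 11375) - 22982 = -16196 - 22982 = -39178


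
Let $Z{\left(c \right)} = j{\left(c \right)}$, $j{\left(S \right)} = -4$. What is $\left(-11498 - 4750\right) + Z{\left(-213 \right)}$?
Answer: $-16252$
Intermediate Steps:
$Z{\left(c \right)} = -4$
$\left(-11498 - 4750\right) + Z{\left(-213 \right)} = \left(-11498 - 4750\right) - 4 = -16248 - 4 = -16252$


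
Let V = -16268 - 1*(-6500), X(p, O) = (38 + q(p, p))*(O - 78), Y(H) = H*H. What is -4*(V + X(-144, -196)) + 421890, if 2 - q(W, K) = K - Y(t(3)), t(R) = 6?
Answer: 702082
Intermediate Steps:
Y(H) = H²
q(W, K) = 38 - K (q(W, K) = 2 - (K - 1*6²) = 2 - (K - 1*36) = 2 - (K - 36) = 2 - (-36 + K) = 2 + (36 - K) = 38 - K)
X(p, O) = (-78 + O)*(76 - p) (X(p, O) = (38 + (38 - p))*(O - 78) = (76 - p)*(-78 + O) = (-78 + O)*(76 - p))
V = -9768 (V = -16268 + 6500 = -9768)
-4*(V + X(-144, -196)) + 421890 = -4*(-9768 + (-5928 + 76*(-196) + 78*(-144) - 1*(-196)*(-144))) + 421890 = -4*(-9768 + (-5928 - 14896 - 11232 - 28224)) + 421890 = -4*(-9768 - 60280) + 421890 = -4*(-70048) + 421890 = 280192 + 421890 = 702082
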